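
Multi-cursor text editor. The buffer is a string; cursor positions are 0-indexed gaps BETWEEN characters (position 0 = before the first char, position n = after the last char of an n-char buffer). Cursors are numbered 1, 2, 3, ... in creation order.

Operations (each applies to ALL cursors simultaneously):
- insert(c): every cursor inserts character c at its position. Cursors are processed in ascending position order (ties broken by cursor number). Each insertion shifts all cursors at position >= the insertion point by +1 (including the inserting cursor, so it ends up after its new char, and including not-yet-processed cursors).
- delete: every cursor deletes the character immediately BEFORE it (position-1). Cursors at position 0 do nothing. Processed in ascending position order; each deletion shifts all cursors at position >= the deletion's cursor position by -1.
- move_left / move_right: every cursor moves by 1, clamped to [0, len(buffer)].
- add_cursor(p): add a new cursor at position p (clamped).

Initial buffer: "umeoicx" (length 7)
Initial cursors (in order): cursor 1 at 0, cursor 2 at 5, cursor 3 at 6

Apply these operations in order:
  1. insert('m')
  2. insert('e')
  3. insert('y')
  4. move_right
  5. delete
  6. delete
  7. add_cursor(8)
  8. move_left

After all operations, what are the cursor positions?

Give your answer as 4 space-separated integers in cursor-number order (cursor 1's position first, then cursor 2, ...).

Answer: 1 7 9 7

Derivation:
After op 1 (insert('m')): buffer="mumeoimcmx" (len 10), cursors c1@1 c2@7 c3@9, authorship 1.....2.3.
After op 2 (insert('e')): buffer="meumeoimecmex" (len 13), cursors c1@2 c2@9 c3@12, authorship 11.....22.33.
After op 3 (insert('y')): buffer="meyumeoimeycmeyx" (len 16), cursors c1@3 c2@11 c3@15, authorship 111.....222.333.
After op 4 (move_right): buffer="meyumeoimeycmeyx" (len 16), cursors c1@4 c2@12 c3@16, authorship 111.....222.333.
After op 5 (delete): buffer="meymeoimeymey" (len 13), cursors c1@3 c2@10 c3@13, authorship 111....222333
After op 6 (delete): buffer="memeoimeme" (len 10), cursors c1@2 c2@8 c3@10, authorship 11....2233
After op 7 (add_cursor(8)): buffer="memeoimeme" (len 10), cursors c1@2 c2@8 c4@8 c3@10, authorship 11....2233
After op 8 (move_left): buffer="memeoimeme" (len 10), cursors c1@1 c2@7 c4@7 c3@9, authorship 11....2233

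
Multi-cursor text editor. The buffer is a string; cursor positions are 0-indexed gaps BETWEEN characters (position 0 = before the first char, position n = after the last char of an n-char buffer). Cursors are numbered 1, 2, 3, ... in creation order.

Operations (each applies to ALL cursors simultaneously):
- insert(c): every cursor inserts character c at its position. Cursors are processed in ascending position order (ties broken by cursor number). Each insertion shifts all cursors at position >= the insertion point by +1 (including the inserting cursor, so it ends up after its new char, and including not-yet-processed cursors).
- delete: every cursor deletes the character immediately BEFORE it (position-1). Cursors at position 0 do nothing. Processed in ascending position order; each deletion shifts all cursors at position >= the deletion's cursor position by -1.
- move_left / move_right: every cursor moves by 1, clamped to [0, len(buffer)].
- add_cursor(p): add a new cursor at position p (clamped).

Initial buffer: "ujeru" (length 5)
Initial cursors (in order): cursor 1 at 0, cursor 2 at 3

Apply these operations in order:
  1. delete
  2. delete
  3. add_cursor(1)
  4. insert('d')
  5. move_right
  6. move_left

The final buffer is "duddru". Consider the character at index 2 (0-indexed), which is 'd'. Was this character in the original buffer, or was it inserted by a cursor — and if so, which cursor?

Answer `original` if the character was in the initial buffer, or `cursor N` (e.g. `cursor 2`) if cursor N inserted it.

After op 1 (delete): buffer="ujru" (len 4), cursors c1@0 c2@2, authorship ....
After op 2 (delete): buffer="uru" (len 3), cursors c1@0 c2@1, authorship ...
After op 3 (add_cursor(1)): buffer="uru" (len 3), cursors c1@0 c2@1 c3@1, authorship ...
After op 4 (insert('d')): buffer="duddru" (len 6), cursors c1@1 c2@4 c3@4, authorship 1.23..
After op 5 (move_right): buffer="duddru" (len 6), cursors c1@2 c2@5 c3@5, authorship 1.23..
After op 6 (move_left): buffer="duddru" (len 6), cursors c1@1 c2@4 c3@4, authorship 1.23..
Authorship (.=original, N=cursor N): 1 . 2 3 . .
Index 2: author = 2

Answer: cursor 2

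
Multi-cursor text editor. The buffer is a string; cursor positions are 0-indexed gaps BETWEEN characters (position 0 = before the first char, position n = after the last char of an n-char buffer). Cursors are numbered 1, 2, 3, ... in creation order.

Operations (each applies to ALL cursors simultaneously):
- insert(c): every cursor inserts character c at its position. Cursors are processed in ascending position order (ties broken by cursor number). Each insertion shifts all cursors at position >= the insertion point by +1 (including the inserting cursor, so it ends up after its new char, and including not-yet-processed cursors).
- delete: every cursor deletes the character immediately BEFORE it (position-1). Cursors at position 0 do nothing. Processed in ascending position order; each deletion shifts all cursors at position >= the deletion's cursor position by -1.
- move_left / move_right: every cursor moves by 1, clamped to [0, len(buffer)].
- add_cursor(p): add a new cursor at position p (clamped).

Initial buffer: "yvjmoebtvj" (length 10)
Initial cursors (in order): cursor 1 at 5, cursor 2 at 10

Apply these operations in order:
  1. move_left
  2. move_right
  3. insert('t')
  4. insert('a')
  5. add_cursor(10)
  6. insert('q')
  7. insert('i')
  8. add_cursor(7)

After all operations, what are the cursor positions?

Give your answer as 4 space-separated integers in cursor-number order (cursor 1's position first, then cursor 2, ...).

Answer: 9 20 14 7

Derivation:
After op 1 (move_left): buffer="yvjmoebtvj" (len 10), cursors c1@4 c2@9, authorship ..........
After op 2 (move_right): buffer="yvjmoebtvj" (len 10), cursors c1@5 c2@10, authorship ..........
After op 3 (insert('t')): buffer="yvjmotebtvjt" (len 12), cursors c1@6 c2@12, authorship .....1.....2
After op 4 (insert('a')): buffer="yvjmotaebtvjta" (len 14), cursors c1@7 c2@14, authorship .....11.....22
After op 5 (add_cursor(10)): buffer="yvjmotaebtvjta" (len 14), cursors c1@7 c3@10 c2@14, authorship .....11.....22
After op 6 (insert('q')): buffer="yvjmotaqebtqvjtaq" (len 17), cursors c1@8 c3@12 c2@17, authorship .....111...3..222
After op 7 (insert('i')): buffer="yvjmotaqiebtqivjtaqi" (len 20), cursors c1@9 c3@14 c2@20, authorship .....1111...33..2222
After op 8 (add_cursor(7)): buffer="yvjmotaqiebtqivjtaqi" (len 20), cursors c4@7 c1@9 c3@14 c2@20, authorship .....1111...33..2222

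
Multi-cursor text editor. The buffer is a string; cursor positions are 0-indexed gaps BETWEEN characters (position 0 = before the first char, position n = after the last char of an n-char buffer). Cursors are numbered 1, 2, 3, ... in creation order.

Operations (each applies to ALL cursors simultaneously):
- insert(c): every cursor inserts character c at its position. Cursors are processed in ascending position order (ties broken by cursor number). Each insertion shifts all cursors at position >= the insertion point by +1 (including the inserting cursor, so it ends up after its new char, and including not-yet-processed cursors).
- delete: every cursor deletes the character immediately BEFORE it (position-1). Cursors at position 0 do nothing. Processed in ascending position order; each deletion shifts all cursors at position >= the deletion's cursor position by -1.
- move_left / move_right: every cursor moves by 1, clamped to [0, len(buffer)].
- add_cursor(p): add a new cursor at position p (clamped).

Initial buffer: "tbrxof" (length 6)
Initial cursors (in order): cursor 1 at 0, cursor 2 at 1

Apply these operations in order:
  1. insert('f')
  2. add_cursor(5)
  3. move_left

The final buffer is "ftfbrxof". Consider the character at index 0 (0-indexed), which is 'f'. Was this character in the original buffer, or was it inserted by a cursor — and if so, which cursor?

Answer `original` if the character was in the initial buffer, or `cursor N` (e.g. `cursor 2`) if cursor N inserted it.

After op 1 (insert('f')): buffer="ftfbrxof" (len 8), cursors c1@1 c2@3, authorship 1.2.....
After op 2 (add_cursor(5)): buffer="ftfbrxof" (len 8), cursors c1@1 c2@3 c3@5, authorship 1.2.....
After op 3 (move_left): buffer="ftfbrxof" (len 8), cursors c1@0 c2@2 c3@4, authorship 1.2.....
Authorship (.=original, N=cursor N): 1 . 2 . . . . .
Index 0: author = 1

Answer: cursor 1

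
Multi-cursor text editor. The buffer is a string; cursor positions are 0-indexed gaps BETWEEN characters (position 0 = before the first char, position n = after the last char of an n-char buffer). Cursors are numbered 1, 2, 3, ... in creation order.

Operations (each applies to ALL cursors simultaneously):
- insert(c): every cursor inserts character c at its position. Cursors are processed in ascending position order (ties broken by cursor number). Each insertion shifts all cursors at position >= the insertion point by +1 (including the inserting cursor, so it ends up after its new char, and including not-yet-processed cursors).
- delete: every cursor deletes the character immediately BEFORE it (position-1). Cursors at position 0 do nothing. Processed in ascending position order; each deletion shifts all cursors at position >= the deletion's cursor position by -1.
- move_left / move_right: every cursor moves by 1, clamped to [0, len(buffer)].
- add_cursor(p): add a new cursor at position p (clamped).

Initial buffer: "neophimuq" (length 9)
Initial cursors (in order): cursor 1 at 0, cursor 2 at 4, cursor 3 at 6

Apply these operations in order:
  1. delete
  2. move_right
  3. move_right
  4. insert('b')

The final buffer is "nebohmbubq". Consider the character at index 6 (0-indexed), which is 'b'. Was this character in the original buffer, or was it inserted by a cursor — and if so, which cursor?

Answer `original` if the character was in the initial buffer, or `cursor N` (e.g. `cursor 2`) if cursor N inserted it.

Answer: cursor 2

Derivation:
After op 1 (delete): buffer="neohmuq" (len 7), cursors c1@0 c2@3 c3@4, authorship .......
After op 2 (move_right): buffer="neohmuq" (len 7), cursors c1@1 c2@4 c3@5, authorship .......
After op 3 (move_right): buffer="neohmuq" (len 7), cursors c1@2 c2@5 c3@6, authorship .......
After op 4 (insert('b')): buffer="nebohmbubq" (len 10), cursors c1@3 c2@7 c3@9, authorship ..1...2.3.
Authorship (.=original, N=cursor N): . . 1 . . . 2 . 3 .
Index 6: author = 2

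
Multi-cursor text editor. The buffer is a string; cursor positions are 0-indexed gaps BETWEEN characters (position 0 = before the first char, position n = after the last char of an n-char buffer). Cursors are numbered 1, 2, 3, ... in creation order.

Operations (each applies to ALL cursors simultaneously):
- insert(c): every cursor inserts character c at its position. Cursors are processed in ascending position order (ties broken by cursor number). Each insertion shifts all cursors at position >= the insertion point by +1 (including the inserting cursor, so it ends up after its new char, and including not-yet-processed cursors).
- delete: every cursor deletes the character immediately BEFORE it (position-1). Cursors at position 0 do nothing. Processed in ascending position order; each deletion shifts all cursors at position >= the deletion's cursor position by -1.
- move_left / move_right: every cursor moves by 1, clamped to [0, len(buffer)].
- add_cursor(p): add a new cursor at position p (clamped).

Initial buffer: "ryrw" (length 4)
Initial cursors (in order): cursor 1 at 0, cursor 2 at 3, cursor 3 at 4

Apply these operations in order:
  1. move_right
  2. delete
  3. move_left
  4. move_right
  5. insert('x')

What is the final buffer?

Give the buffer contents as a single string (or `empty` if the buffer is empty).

Answer: yxxx

Derivation:
After op 1 (move_right): buffer="ryrw" (len 4), cursors c1@1 c2@4 c3@4, authorship ....
After op 2 (delete): buffer="y" (len 1), cursors c1@0 c2@1 c3@1, authorship .
After op 3 (move_left): buffer="y" (len 1), cursors c1@0 c2@0 c3@0, authorship .
After op 4 (move_right): buffer="y" (len 1), cursors c1@1 c2@1 c3@1, authorship .
After op 5 (insert('x')): buffer="yxxx" (len 4), cursors c1@4 c2@4 c3@4, authorship .123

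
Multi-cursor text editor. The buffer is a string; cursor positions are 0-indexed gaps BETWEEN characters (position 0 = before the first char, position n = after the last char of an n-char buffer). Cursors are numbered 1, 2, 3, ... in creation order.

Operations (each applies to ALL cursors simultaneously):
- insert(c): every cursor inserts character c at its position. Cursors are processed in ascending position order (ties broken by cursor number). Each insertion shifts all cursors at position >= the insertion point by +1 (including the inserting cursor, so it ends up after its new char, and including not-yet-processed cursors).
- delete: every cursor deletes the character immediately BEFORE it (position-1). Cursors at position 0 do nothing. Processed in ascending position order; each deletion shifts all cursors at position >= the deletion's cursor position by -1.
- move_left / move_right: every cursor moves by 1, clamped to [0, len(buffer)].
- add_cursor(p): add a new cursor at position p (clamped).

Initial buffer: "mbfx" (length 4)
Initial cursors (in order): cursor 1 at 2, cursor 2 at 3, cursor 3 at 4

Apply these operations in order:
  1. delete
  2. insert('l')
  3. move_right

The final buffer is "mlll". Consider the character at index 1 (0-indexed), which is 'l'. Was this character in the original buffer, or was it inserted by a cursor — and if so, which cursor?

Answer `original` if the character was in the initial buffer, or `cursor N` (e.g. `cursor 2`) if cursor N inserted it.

After op 1 (delete): buffer="m" (len 1), cursors c1@1 c2@1 c3@1, authorship .
After op 2 (insert('l')): buffer="mlll" (len 4), cursors c1@4 c2@4 c3@4, authorship .123
After op 3 (move_right): buffer="mlll" (len 4), cursors c1@4 c2@4 c3@4, authorship .123
Authorship (.=original, N=cursor N): . 1 2 3
Index 1: author = 1

Answer: cursor 1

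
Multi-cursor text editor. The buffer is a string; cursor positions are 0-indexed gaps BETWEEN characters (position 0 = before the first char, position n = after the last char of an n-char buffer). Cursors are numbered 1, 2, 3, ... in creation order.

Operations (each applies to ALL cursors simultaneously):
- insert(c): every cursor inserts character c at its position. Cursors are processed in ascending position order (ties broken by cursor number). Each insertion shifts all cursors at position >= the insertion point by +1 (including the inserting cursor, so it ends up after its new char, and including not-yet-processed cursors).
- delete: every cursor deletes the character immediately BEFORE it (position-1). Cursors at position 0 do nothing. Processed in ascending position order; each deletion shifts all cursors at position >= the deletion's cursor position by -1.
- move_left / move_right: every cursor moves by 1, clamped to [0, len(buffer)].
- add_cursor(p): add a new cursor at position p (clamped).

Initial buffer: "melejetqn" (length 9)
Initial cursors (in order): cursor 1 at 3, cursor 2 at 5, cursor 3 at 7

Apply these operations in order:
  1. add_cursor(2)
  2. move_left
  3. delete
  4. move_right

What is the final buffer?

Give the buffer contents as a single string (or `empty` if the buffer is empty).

Answer: ljtqn

Derivation:
After op 1 (add_cursor(2)): buffer="melejetqn" (len 9), cursors c4@2 c1@3 c2@5 c3@7, authorship .........
After op 2 (move_left): buffer="melejetqn" (len 9), cursors c4@1 c1@2 c2@4 c3@6, authorship .........
After op 3 (delete): buffer="ljtqn" (len 5), cursors c1@0 c4@0 c2@1 c3@2, authorship .....
After op 4 (move_right): buffer="ljtqn" (len 5), cursors c1@1 c4@1 c2@2 c3@3, authorship .....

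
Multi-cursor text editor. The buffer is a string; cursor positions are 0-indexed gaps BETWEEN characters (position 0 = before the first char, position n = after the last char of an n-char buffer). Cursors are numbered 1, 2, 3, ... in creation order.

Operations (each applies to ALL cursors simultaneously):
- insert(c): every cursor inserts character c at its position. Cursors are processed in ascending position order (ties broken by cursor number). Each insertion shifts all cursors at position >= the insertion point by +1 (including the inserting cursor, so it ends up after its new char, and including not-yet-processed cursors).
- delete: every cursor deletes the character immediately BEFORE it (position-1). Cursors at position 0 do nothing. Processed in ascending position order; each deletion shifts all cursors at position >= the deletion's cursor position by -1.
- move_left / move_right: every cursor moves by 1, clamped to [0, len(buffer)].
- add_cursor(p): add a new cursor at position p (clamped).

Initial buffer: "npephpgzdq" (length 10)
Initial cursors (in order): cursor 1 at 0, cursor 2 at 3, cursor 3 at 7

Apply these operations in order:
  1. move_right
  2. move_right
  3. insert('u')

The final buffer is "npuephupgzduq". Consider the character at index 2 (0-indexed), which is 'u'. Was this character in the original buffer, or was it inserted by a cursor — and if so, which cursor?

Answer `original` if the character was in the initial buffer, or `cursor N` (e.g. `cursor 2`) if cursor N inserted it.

Answer: cursor 1

Derivation:
After op 1 (move_right): buffer="npephpgzdq" (len 10), cursors c1@1 c2@4 c3@8, authorship ..........
After op 2 (move_right): buffer="npephpgzdq" (len 10), cursors c1@2 c2@5 c3@9, authorship ..........
After op 3 (insert('u')): buffer="npuephupgzduq" (len 13), cursors c1@3 c2@7 c3@12, authorship ..1...2....3.
Authorship (.=original, N=cursor N): . . 1 . . . 2 . . . . 3 .
Index 2: author = 1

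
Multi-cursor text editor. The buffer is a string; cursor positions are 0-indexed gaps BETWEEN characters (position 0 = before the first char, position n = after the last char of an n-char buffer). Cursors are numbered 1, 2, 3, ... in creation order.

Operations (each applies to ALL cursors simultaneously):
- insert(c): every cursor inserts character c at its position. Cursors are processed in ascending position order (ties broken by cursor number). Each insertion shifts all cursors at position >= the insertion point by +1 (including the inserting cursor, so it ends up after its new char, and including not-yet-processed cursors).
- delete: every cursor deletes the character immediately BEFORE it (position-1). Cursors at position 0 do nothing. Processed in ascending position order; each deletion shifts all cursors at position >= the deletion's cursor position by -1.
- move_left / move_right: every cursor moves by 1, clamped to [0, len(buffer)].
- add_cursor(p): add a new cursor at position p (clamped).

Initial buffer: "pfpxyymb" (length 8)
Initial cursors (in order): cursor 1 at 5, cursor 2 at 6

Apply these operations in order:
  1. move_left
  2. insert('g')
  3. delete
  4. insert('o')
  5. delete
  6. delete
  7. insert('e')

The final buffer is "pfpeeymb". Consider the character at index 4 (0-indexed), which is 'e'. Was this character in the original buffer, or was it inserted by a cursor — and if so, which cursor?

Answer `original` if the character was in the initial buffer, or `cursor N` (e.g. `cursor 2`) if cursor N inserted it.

Answer: cursor 2

Derivation:
After op 1 (move_left): buffer="pfpxyymb" (len 8), cursors c1@4 c2@5, authorship ........
After op 2 (insert('g')): buffer="pfpxgygymb" (len 10), cursors c1@5 c2@7, authorship ....1.2...
After op 3 (delete): buffer="pfpxyymb" (len 8), cursors c1@4 c2@5, authorship ........
After op 4 (insert('o')): buffer="pfpxoyoymb" (len 10), cursors c1@5 c2@7, authorship ....1.2...
After op 5 (delete): buffer="pfpxyymb" (len 8), cursors c1@4 c2@5, authorship ........
After op 6 (delete): buffer="pfpymb" (len 6), cursors c1@3 c2@3, authorship ......
After op 7 (insert('e')): buffer="pfpeeymb" (len 8), cursors c1@5 c2@5, authorship ...12...
Authorship (.=original, N=cursor N): . . . 1 2 . . .
Index 4: author = 2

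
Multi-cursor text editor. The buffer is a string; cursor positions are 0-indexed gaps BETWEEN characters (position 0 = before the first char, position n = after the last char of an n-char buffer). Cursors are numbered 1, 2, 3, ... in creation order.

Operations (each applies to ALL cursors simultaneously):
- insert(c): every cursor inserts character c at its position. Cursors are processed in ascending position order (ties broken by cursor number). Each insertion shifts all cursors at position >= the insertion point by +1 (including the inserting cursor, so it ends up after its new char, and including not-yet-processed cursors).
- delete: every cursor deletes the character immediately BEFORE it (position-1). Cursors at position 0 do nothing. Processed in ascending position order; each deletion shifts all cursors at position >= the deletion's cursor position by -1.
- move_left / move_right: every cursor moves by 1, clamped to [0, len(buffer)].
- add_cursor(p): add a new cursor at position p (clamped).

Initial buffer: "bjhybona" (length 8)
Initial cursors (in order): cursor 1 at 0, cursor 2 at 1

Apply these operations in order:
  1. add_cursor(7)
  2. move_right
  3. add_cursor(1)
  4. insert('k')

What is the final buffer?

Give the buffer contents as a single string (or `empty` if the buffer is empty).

After op 1 (add_cursor(7)): buffer="bjhybona" (len 8), cursors c1@0 c2@1 c3@7, authorship ........
After op 2 (move_right): buffer="bjhybona" (len 8), cursors c1@1 c2@2 c3@8, authorship ........
After op 3 (add_cursor(1)): buffer="bjhybona" (len 8), cursors c1@1 c4@1 c2@2 c3@8, authorship ........
After op 4 (insert('k')): buffer="bkkjkhybonak" (len 12), cursors c1@3 c4@3 c2@5 c3@12, authorship .14.2......3

Answer: bkkjkhybonak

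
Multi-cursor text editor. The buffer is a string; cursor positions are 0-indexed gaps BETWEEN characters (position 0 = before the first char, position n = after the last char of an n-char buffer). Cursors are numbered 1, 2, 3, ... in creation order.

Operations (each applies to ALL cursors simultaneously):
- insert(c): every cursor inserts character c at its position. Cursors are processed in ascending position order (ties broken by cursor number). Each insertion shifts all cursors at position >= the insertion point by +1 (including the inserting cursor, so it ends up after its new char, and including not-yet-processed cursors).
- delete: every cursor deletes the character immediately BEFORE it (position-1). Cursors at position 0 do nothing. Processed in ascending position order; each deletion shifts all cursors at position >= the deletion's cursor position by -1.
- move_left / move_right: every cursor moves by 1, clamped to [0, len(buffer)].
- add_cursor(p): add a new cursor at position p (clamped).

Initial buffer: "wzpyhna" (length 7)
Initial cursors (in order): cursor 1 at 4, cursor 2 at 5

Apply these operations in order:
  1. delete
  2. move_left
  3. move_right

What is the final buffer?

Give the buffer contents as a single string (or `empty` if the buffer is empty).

Answer: wzpna

Derivation:
After op 1 (delete): buffer="wzpna" (len 5), cursors c1@3 c2@3, authorship .....
After op 2 (move_left): buffer="wzpna" (len 5), cursors c1@2 c2@2, authorship .....
After op 3 (move_right): buffer="wzpna" (len 5), cursors c1@3 c2@3, authorship .....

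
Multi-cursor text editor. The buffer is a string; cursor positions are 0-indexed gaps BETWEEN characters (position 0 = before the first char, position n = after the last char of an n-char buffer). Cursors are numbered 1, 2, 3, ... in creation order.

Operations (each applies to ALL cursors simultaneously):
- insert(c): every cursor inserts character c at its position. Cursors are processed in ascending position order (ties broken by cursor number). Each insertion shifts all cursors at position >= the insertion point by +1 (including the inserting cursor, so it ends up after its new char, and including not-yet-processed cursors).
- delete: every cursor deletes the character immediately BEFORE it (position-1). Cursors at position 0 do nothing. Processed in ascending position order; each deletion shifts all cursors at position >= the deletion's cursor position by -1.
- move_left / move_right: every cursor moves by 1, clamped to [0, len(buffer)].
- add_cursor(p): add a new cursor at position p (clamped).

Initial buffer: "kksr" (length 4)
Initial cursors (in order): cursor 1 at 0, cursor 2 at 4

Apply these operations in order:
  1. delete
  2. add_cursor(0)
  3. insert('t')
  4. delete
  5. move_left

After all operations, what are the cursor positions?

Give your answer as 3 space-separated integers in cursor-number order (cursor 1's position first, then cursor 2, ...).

After op 1 (delete): buffer="kks" (len 3), cursors c1@0 c2@3, authorship ...
After op 2 (add_cursor(0)): buffer="kks" (len 3), cursors c1@0 c3@0 c2@3, authorship ...
After op 3 (insert('t')): buffer="ttkkst" (len 6), cursors c1@2 c3@2 c2@6, authorship 13...2
After op 4 (delete): buffer="kks" (len 3), cursors c1@0 c3@0 c2@3, authorship ...
After op 5 (move_left): buffer="kks" (len 3), cursors c1@0 c3@0 c2@2, authorship ...

Answer: 0 2 0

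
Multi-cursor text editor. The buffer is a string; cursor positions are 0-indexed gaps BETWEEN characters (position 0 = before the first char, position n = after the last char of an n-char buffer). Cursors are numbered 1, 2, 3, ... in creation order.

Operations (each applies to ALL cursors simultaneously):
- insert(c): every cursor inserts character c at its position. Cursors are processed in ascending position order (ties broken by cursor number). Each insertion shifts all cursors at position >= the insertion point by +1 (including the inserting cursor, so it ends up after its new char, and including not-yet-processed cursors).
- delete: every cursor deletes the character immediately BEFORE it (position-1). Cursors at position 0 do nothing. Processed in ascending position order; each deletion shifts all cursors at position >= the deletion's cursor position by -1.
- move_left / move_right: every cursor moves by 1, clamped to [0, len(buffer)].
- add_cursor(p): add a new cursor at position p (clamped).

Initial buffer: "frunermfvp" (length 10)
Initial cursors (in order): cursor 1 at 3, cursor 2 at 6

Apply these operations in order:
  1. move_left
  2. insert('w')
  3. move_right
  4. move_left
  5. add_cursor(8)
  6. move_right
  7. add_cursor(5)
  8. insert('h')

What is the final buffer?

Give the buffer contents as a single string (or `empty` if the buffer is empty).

After op 1 (move_left): buffer="frunermfvp" (len 10), cursors c1@2 c2@5, authorship ..........
After op 2 (insert('w')): buffer="frwunewrmfvp" (len 12), cursors c1@3 c2@7, authorship ..1...2.....
After op 3 (move_right): buffer="frwunewrmfvp" (len 12), cursors c1@4 c2@8, authorship ..1...2.....
After op 4 (move_left): buffer="frwunewrmfvp" (len 12), cursors c1@3 c2@7, authorship ..1...2.....
After op 5 (add_cursor(8)): buffer="frwunewrmfvp" (len 12), cursors c1@3 c2@7 c3@8, authorship ..1...2.....
After op 6 (move_right): buffer="frwunewrmfvp" (len 12), cursors c1@4 c2@8 c3@9, authorship ..1...2.....
After op 7 (add_cursor(5)): buffer="frwunewrmfvp" (len 12), cursors c1@4 c4@5 c2@8 c3@9, authorship ..1...2.....
After op 8 (insert('h')): buffer="frwuhnhewrhmhfvp" (len 16), cursors c1@5 c4@7 c2@11 c3@13, authorship ..1.1.4.2.2.3...

Answer: frwuhnhewrhmhfvp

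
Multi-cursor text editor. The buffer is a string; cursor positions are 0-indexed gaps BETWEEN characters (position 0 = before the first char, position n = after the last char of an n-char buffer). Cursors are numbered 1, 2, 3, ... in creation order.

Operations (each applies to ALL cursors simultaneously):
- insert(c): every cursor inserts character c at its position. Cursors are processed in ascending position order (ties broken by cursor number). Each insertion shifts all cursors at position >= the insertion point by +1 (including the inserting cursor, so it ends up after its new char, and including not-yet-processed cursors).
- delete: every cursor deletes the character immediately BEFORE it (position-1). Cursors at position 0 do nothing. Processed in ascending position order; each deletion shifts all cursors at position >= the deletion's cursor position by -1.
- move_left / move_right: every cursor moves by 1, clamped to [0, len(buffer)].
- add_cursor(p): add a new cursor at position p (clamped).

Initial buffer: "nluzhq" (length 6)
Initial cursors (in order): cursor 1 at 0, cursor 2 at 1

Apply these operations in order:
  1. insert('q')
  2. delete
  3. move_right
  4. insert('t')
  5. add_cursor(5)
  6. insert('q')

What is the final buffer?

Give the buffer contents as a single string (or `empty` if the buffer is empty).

Answer: ntqltquqzhq

Derivation:
After op 1 (insert('q')): buffer="qnqluzhq" (len 8), cursors c1@1 c2@3, authorship 1.2.....
After op 2 (delete): buffer="nluzhq" (len 6), cursors c1@0 c2@1, authorship ......
After op 3 (move_right): buffer="nluzhq" (len 6), cursors c1@1 c2@2, authorship ......
After op 4 (insert('t')): buffer="ntltuzhq" (len 8), cursors c1@2 c2@4, authorship .1.2....
After op 5 (add_cursor(5)): buffer="ntltuzhq" (len 8), cursors c1@2 c2@4 c3@5, authorship .1.2....
After op 6 (insert('q')): buffer="ntqltquqzhq" (len 11), cursors c1@3 c2@6 c3@8, authorship .11.22.3...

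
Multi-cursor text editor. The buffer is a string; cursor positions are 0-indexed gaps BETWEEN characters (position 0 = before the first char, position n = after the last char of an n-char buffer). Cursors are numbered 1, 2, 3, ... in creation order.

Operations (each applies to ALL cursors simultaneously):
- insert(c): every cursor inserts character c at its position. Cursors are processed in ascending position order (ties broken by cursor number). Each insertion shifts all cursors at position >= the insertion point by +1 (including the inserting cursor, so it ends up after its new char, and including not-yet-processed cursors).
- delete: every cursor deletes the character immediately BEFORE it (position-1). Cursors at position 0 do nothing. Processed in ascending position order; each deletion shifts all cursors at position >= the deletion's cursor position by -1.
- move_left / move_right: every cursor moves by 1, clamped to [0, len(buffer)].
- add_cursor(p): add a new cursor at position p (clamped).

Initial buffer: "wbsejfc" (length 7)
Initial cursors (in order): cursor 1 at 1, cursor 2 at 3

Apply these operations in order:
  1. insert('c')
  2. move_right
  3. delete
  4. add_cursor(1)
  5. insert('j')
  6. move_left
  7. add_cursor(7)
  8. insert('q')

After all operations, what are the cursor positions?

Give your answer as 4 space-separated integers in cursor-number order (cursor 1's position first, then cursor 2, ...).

Answer: 5 9 2 11

Derivation:
After op 1 (insert('c')): buffer="wcbscejfc" (len 9), cursors c1@2 c2@5, authorship .1..2....
After op 2 (move_right): buffer="wcbscejfc" (len 9), cursors c1@3 c2@6, authorship .1..2....
After op 3 (delete): buffer="wcscjfc" (len 7), cursors c1@2 c2@4, authorship .1.2...
After op 4 (add_cursor(1)): buffer="wcscjfc" (len 7), cursors c3@1 c1@2 c2@4, authorship .1.2...
After op 5 (insert('j')): buffer="wjcjscjjfc" (len 10), cursors c3@2 c1@4 c2@7, authorship .311.22...
After op 6 (move_left): buffer="wjcjscjjfc" (len 10), cursors c3@1 c1@3 c2@6, authorship .311.22...
After op 7 (add_cursor(7)): buffer="wjcjscjjfc" (len 10), cursors c3@1 c1@3 c2@6 c4@7, authorship .311.22...
After op 8 (insert('q')): buffer="wqjcqjscqjqjfc" (len 14), cursors c3@2 c1@5 c2@9 c4@11, authorship .33111.2224...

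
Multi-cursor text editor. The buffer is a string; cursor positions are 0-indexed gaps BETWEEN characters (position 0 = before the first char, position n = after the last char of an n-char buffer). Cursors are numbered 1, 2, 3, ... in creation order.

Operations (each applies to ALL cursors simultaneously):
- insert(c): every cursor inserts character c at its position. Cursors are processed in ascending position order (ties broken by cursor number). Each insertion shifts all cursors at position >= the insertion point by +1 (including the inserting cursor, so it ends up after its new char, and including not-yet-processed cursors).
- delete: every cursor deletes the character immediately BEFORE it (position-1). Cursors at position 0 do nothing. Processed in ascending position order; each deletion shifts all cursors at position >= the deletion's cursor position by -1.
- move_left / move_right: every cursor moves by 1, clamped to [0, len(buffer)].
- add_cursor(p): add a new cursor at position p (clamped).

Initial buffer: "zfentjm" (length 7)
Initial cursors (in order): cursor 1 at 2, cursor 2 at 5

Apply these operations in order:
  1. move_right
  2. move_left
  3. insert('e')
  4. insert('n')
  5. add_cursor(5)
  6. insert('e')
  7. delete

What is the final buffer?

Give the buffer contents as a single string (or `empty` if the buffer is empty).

Answer: zfenentenjm

Derivation:
After op 1 (move_right): buffer="zfentjm" (len 7), cursors c1@3 c2@6, authorship .......
After op 2 (move_left): buffer="zfentjm" (len 7), cursors c1@2 c2@5, authorship .......
After op 3 (insert('e')): buffer="zfeentejm" (len 9), cursors c1@3 c2@7, authorship ..1...2..
After op 4 (insert('n')): buffer="zfenentenjm" (len 11), cursors c1@4 c2@9, authorship ..11...22..
After op 5 (add_cursor(5)): buffer="zfenentenjm" (len 11), cursors c1@4 c3@5 c2@9, authorship ..11...22..
After op 6 (insert('e')): buffer="zfeneeentenejm" (len 14), cursors c1@5 c3@7 c2@12, authorship ..111.3..222..
After op 7 (delete): buffer="zfenentenjm" (len 11), cursors c1@4 c3@5 c2@9, authorship ..11...22..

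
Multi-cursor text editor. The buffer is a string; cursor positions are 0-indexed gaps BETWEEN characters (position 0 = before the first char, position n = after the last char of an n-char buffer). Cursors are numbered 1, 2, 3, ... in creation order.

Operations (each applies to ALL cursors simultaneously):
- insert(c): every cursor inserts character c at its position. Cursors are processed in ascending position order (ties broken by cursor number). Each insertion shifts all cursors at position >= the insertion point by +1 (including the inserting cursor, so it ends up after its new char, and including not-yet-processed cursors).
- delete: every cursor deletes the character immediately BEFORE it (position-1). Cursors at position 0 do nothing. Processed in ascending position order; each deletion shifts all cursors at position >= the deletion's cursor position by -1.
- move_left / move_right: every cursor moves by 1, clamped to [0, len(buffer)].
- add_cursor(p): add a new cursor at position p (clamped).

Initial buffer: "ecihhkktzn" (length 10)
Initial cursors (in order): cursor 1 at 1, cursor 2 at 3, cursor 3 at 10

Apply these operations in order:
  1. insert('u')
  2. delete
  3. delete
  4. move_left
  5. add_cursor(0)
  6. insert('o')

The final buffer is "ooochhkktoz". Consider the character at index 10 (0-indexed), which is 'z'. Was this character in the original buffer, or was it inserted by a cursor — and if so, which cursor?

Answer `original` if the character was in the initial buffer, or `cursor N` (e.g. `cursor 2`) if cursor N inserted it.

Answer: original

Derivation:
After op 1 (insert('u')): buffer="euciuhhkktznu" (len 13), cursors c1@2 c2@5 c3@13, authorship .1..2.......3
After op 2 (delete): buffer="ecihhkktzn" (len 10), cursors c1@1 c2@3 c3@10, authorship ..........
After op 3 (delete): buffer="chhkktz" (len 7), cursors c1@0 c2@1 c3@7, authorship .......
After op 4 (move_left): buffer="chhkktz" (len 7), cursors c1@0 c2@0 c3@6, authorship .......
After op 5 (add_cursor(0)): buffer="chhkktz" (len 7), cursors c1@0 c2@0 c4@0 c3@6, authorship .......
After op 6 (insert('o')): buffer="ooochhkktoz" (len 11), cursors c1@3 c2@3 c4@3 c3@10, authorship 124......3.
Authorship (.=original, N=cursor N): 1 2 4 . . . . . . 3 .
Index 10: author = original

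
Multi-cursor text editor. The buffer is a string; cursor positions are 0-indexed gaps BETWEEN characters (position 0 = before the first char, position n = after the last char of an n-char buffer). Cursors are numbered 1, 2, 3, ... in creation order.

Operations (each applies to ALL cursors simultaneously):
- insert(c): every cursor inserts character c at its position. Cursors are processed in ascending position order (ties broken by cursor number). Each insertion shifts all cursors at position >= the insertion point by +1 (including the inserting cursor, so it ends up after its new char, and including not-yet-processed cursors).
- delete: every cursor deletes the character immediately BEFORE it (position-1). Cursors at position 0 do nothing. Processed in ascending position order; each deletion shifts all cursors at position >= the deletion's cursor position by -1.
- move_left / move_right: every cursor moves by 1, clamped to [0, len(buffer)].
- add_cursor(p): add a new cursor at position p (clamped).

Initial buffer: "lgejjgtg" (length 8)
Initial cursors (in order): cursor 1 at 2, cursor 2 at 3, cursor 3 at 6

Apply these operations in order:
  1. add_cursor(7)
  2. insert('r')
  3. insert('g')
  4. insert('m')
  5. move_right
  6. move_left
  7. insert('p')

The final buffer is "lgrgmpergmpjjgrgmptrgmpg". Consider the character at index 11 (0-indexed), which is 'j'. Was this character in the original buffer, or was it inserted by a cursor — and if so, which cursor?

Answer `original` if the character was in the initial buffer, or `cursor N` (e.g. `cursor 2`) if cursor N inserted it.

Answer: original

Derivation:
After op 1 (add_cursor(7)): buffer="lgejjgtg" (len 8), cursors c1@2 c2@3 c3@6 c4@7, authorship ........
After op 2 (insert('r')): buffer="lgrerjjgrtrg" (len 12), cursors c1@3 c2@5 c3@9 c4@11, authorship ..1.2...3.4.
After op 3 (insert('g')): buffer="lgrgergjjgrgtrgg" (len 16), cursors c1@4 c2@7 c3@12 c4@15, authorship ..11.22...33.44.
After op 4 (insert('m')): buffer="lgrgmergmjjgrgmtrgmg" (len 20), cursors c1@5 c2@9 c3@15 c4@19, authorship ..111.222...333.444.
After op 5 (move_right): buffer="lgrgmergmjjgrgmtrgmg" (len 20), cursors c1@6 c2@10 c3@16 c4@20, authorship ..111.222...333.444.
After op 6 (move_left): buffer="lgrgmergmjjgrgmtrgmg" (len 20), cursors c1@5 c2@9 c3@15 c4@19, authorship ..111.222...333.444.
After op 7 (insert('p')): buffer="lgrgmpergmpjjgrgmptrgmpg" (len 24), cursors c1@6 c2@11 c3@18 c4@23, authorship ..1111.2222...3333.4444.
Authorship (.=original, N=cursor N): . . 1 1 1 1 . 2 2 2 2 . . . 3 3 3 3 . 4 4 4 4 .
Index 11: author = original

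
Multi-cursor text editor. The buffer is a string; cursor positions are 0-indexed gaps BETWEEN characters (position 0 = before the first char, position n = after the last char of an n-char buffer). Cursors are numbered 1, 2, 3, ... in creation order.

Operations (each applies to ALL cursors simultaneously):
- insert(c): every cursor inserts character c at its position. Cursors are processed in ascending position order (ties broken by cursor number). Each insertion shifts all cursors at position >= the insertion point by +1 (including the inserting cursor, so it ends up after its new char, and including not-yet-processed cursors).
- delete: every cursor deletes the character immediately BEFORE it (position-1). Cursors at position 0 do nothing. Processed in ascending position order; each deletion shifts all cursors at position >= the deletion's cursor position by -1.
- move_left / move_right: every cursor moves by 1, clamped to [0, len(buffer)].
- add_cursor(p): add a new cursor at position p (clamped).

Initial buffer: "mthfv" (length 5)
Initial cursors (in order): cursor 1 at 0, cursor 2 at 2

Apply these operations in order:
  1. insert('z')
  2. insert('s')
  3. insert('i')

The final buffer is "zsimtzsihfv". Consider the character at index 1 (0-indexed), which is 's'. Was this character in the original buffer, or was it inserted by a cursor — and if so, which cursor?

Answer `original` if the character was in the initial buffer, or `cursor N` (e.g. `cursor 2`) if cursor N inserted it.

After op 1 (insert('z')): buffer="zmtzhfv" (len 7), cursors c1@1 c2@4, authorship 1..2...
After op 2 (insert('s')): buffer="zsmtzshfv" (len 9), cursors c1@2 c2@6, authorship 11..22...
After op 3 (insert('i')): buffer="zsimtzsihfv" (len 11), cursors c1@3 c2@8, authorship 111..222...
Authorship (.=original, N=cursor N): 1 1 1 . . 2 2 2 . . .
Index 1: author = 1

Answer: cursor 1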